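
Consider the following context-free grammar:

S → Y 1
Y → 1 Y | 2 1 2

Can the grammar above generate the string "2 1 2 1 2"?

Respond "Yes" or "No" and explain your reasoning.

No - no valid derivation exists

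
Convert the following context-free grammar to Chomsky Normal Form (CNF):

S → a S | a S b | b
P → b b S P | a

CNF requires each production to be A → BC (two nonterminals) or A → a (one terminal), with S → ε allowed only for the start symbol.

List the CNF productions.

TA → a; TB → b; S → b; P → a; S → TA S; S → TA X0; X0 → S TB; P → TB X1; X1 → TB X2; X2 → S P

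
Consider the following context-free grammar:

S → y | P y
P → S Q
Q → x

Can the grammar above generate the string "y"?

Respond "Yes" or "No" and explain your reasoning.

Yes - a valid derivation exists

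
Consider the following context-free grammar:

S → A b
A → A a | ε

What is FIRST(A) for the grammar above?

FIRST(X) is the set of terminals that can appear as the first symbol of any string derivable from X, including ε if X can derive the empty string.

We compute FIRST(A) using the standard algorithm.
FIRST(A) = {a, ε}
FIRST(S) = {a, b}
Therefore, FIRST(A) = {a, ε}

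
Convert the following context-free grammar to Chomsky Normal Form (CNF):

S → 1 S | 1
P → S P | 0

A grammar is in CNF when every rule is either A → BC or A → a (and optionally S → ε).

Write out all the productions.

T1 → 1; S → 1; P → 0; S → T1 S; P → S P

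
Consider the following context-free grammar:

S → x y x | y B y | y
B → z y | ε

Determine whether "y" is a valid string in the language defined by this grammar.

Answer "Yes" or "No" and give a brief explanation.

Yes - a valid derivation exists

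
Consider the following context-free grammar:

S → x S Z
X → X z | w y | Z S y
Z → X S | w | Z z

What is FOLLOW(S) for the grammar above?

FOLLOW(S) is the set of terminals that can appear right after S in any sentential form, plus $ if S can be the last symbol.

We compute FOLLOW(S) using the standard algorithm.
FOLLOW(S) starts with {$}.
FIRST(S) = {x}
FIRST(X) = {w}
FIRST(Z) = {w}
FOLLOW(S) = {$, w, x, y, z}
FOLLOW(X) = {x, z}
FOLLOW(Z) = {$, w, x, y, z}
Therefore, FOLLOW(S) = {$, w, x, y, z}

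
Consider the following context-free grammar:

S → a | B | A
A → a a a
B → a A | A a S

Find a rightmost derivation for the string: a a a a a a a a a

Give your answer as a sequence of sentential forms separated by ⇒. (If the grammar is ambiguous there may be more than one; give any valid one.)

S ⇒ B ⇒ A a S ⇒ A a B ⇒ A a A a S ⇒ A a A a a ⇒ A a a a a a a ⇒ a a a a a a a a a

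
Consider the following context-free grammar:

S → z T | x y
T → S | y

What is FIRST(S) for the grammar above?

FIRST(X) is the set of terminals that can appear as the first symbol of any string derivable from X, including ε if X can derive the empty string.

We compute FIRST(S) using the standard algorithm.
FIRST(S) = {x, z}
FIRST(T) = {x, y, z}
Therefore, FIRST(S) = {x, z}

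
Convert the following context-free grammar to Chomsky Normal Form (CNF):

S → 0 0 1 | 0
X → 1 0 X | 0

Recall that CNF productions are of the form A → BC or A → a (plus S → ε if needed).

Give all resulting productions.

T0 → 0; T1 → 1; S → 0; X → 0; S → T0 X0; X0 → T0 T1; X → T1 X1; X1 → T0 X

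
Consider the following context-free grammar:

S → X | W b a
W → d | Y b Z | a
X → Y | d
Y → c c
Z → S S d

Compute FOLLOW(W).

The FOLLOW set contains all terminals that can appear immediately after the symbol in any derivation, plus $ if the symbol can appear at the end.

We compute FOLLOW(W) using the standard algorithm.
FOLLOW(S) starts with {$}.
FIRST(S) = {a, c, d}
FIRST(W) = {a, c, d}
FIRST(X) = {c, d}
FIRST(Y) = {c}
FIRST(Z) = {a, c, d}
FOLLOW(S) = {$, a, c, d}
FOLLOW(W) = {b}
FOLLOW(X) = {$, a, c, d}
FOLLOW(Y) = {$, a, b, c, d}
FOLLOW(Z) = {b}
Therefore, FOLLOW(W) = {b}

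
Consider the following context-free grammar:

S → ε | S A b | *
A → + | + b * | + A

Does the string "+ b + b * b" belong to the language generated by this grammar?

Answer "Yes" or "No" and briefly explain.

Yes - a valid derivation exists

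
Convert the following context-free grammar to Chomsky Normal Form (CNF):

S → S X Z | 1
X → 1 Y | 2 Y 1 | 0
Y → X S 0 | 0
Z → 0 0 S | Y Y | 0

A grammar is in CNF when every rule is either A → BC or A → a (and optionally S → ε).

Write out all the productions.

S → 1; T1 → 1; T2 → 2; X → 0; T0 → 0; Y → 0; Z → 0; S → S X0; X0 → X Z; X → T1 Y; X → T2 X1; X1 → Y T1; Y → X X2; X2 → S T0; Z → T0 X3; X3 → T0 S; Z → Y Y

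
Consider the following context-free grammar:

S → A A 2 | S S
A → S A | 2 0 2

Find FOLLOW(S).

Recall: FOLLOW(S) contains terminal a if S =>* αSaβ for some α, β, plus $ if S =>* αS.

We compute FOLLOW(S) using the standard algorithm.
FOLLOW(S) starts with {$}.
FIRST(A) = {2}
FIRST(S) = {2}
FOLLOW(A) = {2}
FOLLOW(S) = {$, 2}
Therefore, FOLLOW(S) = {$, 2}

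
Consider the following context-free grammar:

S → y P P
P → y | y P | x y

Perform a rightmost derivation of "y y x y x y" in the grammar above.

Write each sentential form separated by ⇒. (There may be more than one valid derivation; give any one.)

S ⇒ y P P ⇒ y P x y ⇒ y y P x y ⇒ y y x y x y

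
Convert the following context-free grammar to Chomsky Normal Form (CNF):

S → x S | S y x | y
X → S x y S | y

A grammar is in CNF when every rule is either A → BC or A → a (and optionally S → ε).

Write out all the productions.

TX → x; TY → y; S → y; X → y; S → TX S; S → S X0; X0 → TY TX; X → S X1; X1 → TX X2; X2 → TY S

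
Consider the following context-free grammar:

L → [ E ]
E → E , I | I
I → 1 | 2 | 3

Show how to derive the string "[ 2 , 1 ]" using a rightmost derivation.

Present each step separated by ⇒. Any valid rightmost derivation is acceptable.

L ⇒ [ E ] ⇒ [ E , I ] ⇒ [ E , 1 ] ⇒ [ I , 1 ] ⇒ [ 2 , 1 ]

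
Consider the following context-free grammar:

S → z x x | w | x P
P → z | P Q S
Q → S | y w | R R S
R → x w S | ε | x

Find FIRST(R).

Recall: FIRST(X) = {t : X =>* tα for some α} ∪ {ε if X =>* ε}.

We compute FIRST(R) using the standard algorithm.
FIRST(P) = {z}
FIRST(Q) = {w, x, y, z}
FIRST(R) = {x, ε}
FIRST(S) = {w, x, z}
Therefore, FIRST(R) = {x, ε}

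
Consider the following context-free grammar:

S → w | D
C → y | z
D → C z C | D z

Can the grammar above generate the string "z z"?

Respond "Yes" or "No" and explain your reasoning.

No - no valid derivation exists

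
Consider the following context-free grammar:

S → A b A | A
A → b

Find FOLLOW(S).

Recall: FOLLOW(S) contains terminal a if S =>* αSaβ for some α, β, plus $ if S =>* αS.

We compute FOLLOW(S) using the standard algorithm.
FOLLOW(S) starts with {$}.
FIRST(A) = {b}
FIRST(S) = {b}
FOLLOW(A) = {$, b}
FOLLOW(S) = {$}
Therefore, FOLLOW(S) = {$}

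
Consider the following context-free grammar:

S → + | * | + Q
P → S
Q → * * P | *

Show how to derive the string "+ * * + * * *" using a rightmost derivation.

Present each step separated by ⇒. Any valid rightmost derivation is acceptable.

S ⇒ + Q ⇒ + * * P ⇒ + * * S ⇒ + * * + Q ⇒ + * * + * * P ⇒ + * * + * * S ⇒ + * * + * * *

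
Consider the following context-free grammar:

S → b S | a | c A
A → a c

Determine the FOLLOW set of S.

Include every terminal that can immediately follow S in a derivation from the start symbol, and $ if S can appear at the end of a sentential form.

We compute FOLLOW(S) using the standard algorithm.
FOLLOW(S) starts with {$}.
FIRST(A) = {a}
FIRST(S) = {a, b, c}
FOLLOW(A) = {$}
FOLLOW(S) = {$}
Therefore, FOLLOW(S) = {$}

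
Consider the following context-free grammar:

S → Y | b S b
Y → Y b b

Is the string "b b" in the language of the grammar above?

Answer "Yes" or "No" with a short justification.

No - no valid derivation exists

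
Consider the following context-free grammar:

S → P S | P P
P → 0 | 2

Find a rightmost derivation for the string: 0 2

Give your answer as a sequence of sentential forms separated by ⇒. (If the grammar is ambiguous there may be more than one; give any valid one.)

S ⇒ P P ⇒ P 2 ⇒ 0 2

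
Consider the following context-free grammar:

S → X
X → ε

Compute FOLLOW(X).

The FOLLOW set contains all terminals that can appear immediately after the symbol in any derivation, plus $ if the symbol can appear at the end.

We compute FOLLOW(X) using the standard algorithm.
FOLLOW(S) starts with {$}.
FIRST(S) = {ε}
FIRST(X) = {ε}
FOLLOW(S) = {$}
FOLLOW(X) = {$}
Therefore, FOLLOW(X) = {$}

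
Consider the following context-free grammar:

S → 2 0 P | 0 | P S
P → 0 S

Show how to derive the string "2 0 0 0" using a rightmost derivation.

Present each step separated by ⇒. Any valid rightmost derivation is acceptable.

S ⇒ 2 0 P ⇒ 2 0 0 S ⇒ 2 0 0 0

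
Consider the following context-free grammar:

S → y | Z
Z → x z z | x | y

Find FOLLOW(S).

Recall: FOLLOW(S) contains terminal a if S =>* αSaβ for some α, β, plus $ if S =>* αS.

We compute FOLLOW(S) using the standard algorithm.
FOLLOW(S) starts with {$}.
FIRST(S) = {x, y}
FIRST(Z) = {x, y}
FOLLOW(S) = {$}
FOLLOW(Z) = {$}
Therefore, FOLLOW(S) = {$}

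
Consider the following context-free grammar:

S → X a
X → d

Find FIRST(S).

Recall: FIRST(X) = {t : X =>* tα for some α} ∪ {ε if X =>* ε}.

We compute FIRST(S) using the standard algorithm.
FIRST(S) = {d}
FIRST(X) = {d}
Therefore, FIRST(S) = {d}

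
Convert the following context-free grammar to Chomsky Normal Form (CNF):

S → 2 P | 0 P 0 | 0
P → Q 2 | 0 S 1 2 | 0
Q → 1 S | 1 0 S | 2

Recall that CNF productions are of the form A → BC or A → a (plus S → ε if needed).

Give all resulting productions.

T2 → 2; T0 → 0; S → 0; T1 → 1; P → 0; Q → 2; S → T2 P; S → T0 X0; X0 → P T0; P → Q T2; P → T0 X1; X1 → S X2; X2 → T1 T2; Q → T1 S; Q → T1 X3; X3 → T0 S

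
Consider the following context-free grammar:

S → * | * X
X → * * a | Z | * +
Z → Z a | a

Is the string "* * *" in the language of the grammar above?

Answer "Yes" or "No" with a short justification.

No - no valid derivation exists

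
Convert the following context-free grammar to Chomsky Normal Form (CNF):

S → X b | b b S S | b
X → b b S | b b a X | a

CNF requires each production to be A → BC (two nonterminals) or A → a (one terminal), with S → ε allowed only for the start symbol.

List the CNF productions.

TB → b; S → b; TA → a; X → a; S → X TB; S → TB X0; X0 → TB X1; X1 → S S; X → TB X2; X2 → TB S; X → TB X3; X3 → TB X4; X4 → TA X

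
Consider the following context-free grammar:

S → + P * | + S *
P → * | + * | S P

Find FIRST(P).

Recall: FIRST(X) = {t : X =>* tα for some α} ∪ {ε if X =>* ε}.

We compute FIRST(P) using the standard algorithm.
FIRST(P) = {*, +}
FIRST(S) = {+}
Therefore, FIRST(P) = {*, +}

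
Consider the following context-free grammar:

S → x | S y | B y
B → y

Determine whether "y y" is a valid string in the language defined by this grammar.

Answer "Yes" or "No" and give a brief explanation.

Yes - a valid derivation exists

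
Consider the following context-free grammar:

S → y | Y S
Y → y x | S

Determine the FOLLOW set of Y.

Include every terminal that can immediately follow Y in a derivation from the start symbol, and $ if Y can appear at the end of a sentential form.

We compute FOLLOW(Y) using the standard algorithm.
FOLLOW(S) starts with {$}.
FIRST(S) = {y}
FIRST(Y) = {y}
FOLLOW(S) = {$, y}
FOLLOW(Y) = {y}
Therefore, FOLLOW(Y) = {y}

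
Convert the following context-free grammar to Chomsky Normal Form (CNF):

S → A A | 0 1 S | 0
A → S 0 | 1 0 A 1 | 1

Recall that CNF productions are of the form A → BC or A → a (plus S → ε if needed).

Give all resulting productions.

T0 → 0; T1 → 1; S → 0; A → 1; S → A A; S → T0 X0; X0 → T1 S; A → S T0; A → T1 X1; X1 → T0 X2; X2 → A T1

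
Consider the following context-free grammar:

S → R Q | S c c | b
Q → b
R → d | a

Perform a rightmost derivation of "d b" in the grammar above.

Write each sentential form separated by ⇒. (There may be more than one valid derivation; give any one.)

S ⇒ R Q ⇒ R b ⇒ d b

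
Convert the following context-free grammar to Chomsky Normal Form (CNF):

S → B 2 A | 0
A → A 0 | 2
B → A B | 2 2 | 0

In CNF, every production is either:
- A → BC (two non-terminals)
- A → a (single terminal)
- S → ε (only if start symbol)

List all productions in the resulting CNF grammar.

T2 → 2; S → 0; T0 → 0; A → 2; B → 0; S → B X0; X0 → T2 A; A → A T0; B → A B; B → T2 T2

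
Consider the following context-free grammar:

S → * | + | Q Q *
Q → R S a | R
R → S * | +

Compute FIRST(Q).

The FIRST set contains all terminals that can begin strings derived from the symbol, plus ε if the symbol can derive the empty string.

We compute FIRST(Q) using the standard algorithm.
FIRST(Q) = {*, +}
FIRST(R) = {*, +}
FIRST(S) = {*, +}
Therefore, FIRST(Q) = {*, +}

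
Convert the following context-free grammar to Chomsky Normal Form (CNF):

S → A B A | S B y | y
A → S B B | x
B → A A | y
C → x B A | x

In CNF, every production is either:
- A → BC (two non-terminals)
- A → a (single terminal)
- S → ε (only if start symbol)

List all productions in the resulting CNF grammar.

TY → y; S → y; A → x; B → y; TX → x; C → x; S → A X0; X0 → B A; S → S X1; X1 → B TY; A → S X2; X2 → B B; B → A A; C → TX X3; X3 → B A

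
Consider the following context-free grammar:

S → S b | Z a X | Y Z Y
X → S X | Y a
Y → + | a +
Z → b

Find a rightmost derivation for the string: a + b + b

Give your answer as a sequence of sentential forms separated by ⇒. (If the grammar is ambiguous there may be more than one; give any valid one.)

S ⇒ S b ⇒ Y Z Y b ⇒ Y Z + b ⇒ Y b + b ⇒ a + b + b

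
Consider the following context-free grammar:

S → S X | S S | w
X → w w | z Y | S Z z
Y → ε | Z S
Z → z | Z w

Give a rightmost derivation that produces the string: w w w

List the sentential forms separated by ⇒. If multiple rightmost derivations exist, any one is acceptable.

S ⇒ S X ⇒ S w w ⇒ w w w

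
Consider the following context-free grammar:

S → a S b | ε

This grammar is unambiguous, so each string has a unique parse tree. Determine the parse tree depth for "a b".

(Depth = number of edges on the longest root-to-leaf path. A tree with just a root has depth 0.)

2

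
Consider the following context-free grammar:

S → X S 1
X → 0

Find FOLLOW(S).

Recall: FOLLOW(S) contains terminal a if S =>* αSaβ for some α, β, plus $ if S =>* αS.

We compute FOLLOW(S) using the standard algorithm.
FOLLOW(S) starts with {$}.
FIRST(S) = {0}
FIRST(X) = {0}
FOLLOW(S) = {$, 1}
FOLLOW(X) = {0}
Therefore, FOLLOW(S) = {$, 1}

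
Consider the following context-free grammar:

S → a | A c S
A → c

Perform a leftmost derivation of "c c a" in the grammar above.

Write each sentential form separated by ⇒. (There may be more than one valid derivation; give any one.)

S ⇒ A c S ⇒ c c S ⇒ c c a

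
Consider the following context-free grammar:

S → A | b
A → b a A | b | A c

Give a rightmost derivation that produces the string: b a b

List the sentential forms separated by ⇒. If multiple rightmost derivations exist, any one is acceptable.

S ⇒ A ⇒ b a A ⇒ b a b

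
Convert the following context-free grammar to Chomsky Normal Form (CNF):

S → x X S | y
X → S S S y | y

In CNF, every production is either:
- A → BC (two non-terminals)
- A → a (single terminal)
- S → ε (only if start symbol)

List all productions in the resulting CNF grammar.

TX → x; S → y; TY → y; X → y; S → TX X0; X0 → X S; X → S X1; X1 → S X2; X2 → S TY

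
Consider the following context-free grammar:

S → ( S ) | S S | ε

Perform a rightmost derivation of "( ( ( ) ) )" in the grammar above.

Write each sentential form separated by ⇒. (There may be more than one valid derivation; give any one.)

S ⇒ ( S ) ⇒ ( ( S ) ) ⇒ ( ( ( S ) ) ) ⇒ ( ( ( ) ) )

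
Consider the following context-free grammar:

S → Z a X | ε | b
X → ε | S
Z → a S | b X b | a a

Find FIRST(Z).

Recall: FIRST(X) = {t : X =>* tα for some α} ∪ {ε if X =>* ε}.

We compute FIRST(Z) using the standard algorithm.
FIRST(S) = {a, b, ε}
FIRST(X) = {a, b, ε}
FIRST(Z) = {a, b}
Therefore, FIRST(Z) = {a, b}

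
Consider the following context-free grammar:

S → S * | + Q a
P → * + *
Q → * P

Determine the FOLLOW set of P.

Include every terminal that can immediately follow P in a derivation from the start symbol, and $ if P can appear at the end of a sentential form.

We compute FOLLOW(P) using the standard algorithm.
FOLLOW(S) starts with {$}.
FIRST(P) = {*}
FIRST(Q) = {*}
FIRST(S) = {+}
FOLLOW(P) = {a}
FOLLOW(Q) = {a}
FOLLOW(S) = {$, *}
Therefore, FOLLOW(P) = {a}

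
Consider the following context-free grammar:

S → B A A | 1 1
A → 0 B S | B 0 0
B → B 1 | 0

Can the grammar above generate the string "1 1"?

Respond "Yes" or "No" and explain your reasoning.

Yes - a valid derivation exists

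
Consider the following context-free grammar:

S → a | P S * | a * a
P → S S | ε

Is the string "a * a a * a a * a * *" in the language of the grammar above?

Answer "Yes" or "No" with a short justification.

Yes - a valid derivation exists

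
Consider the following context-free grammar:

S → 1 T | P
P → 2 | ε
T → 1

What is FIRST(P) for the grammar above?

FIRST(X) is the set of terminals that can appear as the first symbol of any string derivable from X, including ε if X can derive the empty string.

We compute FIRST(P) using the standard algorithm.
FIRST(P) = {2, ε}
FIRST(S) = {1, 2, ε}
FIRST(T) = {1}
Therefore, FIRST(P) = {2, ε}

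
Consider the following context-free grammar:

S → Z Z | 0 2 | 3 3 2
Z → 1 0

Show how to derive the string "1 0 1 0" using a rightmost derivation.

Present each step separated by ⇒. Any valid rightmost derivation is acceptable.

S ⇒ Z Z ⇒ Z 1 0 ⇒ 1 0 1 0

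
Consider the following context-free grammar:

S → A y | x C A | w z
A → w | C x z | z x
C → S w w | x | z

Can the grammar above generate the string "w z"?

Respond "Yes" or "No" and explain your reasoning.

Yes - a valid derivation exists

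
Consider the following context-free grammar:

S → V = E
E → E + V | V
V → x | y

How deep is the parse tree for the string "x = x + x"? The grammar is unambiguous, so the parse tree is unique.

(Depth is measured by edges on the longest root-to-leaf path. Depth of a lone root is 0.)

4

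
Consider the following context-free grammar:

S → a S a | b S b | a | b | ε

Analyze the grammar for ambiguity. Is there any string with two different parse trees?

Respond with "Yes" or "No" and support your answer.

No - the grammar is unambiguous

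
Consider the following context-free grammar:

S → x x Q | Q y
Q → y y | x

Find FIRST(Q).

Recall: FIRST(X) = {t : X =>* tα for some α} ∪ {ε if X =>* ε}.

We compute FIRST(Q) using the standard algorithm.
FIRST(Q) = {x, y}
FIRST(S) = {x, y}
Therefore, FIRST(Q) = {x, y}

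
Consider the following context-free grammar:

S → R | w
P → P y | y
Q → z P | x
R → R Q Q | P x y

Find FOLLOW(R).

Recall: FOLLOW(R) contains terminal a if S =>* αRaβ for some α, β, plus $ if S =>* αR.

We compute FOLLOW(R) using the standard algorithm.
FOLLOW(S) starts with {$}.
FIRST(P) = {y}
FIRST(Q) = {x, z}
FIRST(R) = {y}
FIRST(S) = {w, y}
FOLLOW(P) = {$, x, y, z}
FOLLOW(Q) = {$, x, z}
FOLLOW(R) = {$, x, z}
FOLLOW(S) = {$}
Therefore, FOLLOW(R) = {$, x, z}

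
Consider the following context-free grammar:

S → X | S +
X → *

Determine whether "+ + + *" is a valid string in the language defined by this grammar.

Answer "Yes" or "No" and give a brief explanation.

No - no valid derivation exists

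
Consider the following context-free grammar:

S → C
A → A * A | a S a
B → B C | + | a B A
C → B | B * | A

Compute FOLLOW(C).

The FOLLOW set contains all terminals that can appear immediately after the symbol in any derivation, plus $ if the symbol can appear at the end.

We compute FOLLOW(C) using the standard algorithm.
FOLLOW(S) starts with {$}.
FIRST(A) = {a}
FIRST(B) = {+, a}
FIRST(C) = {+, a}
FIRST(S) = {+, a}
FOLLOW(A) = {$, *, +, a}
FOLLOW(B) = {$, *, +, a}
FOLLOW(C) = {$, *, +, a}
FOLLOW(S) = {$, a}
Therefore, FOLLOW(C) = {$, *, +, a}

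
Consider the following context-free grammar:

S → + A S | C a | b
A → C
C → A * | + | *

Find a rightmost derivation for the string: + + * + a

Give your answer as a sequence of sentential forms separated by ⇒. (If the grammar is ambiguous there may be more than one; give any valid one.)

S ⇒ + A S ⇒ + A C a ⇒ + A + a ⇒ + C + a ⇒ + A * + a ⇒ + C * + a ⇒ + + * + a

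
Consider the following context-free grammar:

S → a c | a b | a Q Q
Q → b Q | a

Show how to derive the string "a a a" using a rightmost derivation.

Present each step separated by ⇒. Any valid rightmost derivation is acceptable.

S ⇒ a Q Q ⇒ a Q a ⇒ a a a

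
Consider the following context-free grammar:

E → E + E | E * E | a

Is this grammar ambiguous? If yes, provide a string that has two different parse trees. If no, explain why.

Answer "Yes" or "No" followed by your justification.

Yes - the string 'a * a + a + a' has two distinct leftmost derivations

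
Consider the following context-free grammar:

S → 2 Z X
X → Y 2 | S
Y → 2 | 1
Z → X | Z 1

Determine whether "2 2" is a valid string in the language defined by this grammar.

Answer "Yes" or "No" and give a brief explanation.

No - no valid derivation exists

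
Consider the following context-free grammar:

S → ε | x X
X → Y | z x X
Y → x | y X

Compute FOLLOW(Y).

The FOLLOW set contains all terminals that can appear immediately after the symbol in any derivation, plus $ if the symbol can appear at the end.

We compute FOLLOW(Y) using the standard algorithm.
FOLLOW(S) starts with {$}.
FIRST(S) = {x, ε}
FIRST(X) = {x, y, z}
FIRST(Y) = {x, y}
FOLLOW(S) = {$}
FOLLOW(X) = {$}
FOLLOW(Y) = {$}
Therefore, FOLLOW(Y) = {$}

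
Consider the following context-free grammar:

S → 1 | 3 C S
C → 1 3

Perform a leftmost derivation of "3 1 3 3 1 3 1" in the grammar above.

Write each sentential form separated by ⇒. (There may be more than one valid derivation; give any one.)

S ⇒ 3 C S ⇒ 3 1 3 S ⇒ 3 1 3 3 C S ⇒ 3 1 3 3 1 3 S ⇒ 3 1 3 3 1 3 1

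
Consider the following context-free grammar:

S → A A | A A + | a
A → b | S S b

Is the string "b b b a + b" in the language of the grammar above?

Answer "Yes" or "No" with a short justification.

No - no valid derivation exists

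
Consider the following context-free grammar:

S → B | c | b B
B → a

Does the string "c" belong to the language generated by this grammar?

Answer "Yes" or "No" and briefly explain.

Yes - a valid derivation exists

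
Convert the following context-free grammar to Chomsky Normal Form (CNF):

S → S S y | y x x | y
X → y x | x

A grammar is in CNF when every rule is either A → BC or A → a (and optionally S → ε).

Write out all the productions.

TY → y; TX → x; S → y; X → x; S → S X0; X0 → S TY; S → TY X1; X1 → TX TX; X → TY TX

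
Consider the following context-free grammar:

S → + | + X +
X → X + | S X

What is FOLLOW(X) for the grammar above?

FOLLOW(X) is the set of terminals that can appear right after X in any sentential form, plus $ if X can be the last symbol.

We compute FOLLOW(X) using the standard algorithm.
FOLLOW(S) starts with {$}.
FIRST(S) = {+}
FIRST(X) = {+}
FOLLOW(S) = {$, +}
FOLLOW(X) = {+}
Therefore, FOLLOW(X) = {+}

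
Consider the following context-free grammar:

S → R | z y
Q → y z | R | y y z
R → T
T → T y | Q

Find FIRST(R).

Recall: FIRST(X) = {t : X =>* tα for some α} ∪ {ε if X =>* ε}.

We compute FIRST(R) using the standard algorithm.
FIRST(Q) = {y}
FIRST(R) = {y}
FIRST(S) = {y, z}
FIRST(T) = {y}
Therefore, FIRST(R) = {y}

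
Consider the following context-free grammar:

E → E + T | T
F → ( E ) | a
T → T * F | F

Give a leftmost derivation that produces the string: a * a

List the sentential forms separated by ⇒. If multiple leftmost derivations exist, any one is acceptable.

E ⇒ T ⇒ T * F ⇒ F * F ⇒ a * F ⇒ a * a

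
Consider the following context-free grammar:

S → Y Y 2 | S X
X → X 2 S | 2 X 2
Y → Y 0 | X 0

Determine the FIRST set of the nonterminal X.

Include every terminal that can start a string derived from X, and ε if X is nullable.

We compute FIRST(X) using the standard algorithm.
FIRST(S) = {2}
FIRST(X) = {2}
FIRST(Y) = {2}
Therefore, FIRST(X) = {2}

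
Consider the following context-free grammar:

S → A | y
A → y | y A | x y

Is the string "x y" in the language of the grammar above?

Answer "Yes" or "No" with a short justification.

Yes - a valid derivation exists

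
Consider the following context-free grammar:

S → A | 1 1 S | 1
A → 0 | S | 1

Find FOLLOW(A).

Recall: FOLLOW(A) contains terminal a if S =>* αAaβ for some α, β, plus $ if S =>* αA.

We compute FOLLOW(A) using the standard algorithm.
FOLLOW(S) starts with {$}.
FIRST(A) = {0, 1}
FIRST(S) = {0, 1}
FOLLOW(A) = {$}
FOLLOW(S) = {$}
Therefore, FOLLOW(A) = {$}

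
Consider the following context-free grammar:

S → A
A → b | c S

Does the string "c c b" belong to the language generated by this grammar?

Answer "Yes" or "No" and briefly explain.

Yes - a valid derivation exists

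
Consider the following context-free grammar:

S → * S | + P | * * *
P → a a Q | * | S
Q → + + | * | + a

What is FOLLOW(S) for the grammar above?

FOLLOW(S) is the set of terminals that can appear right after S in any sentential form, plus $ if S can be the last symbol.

We compute FOLLOW(S) using the standard algorithm.
FOLLOW(S) starts with {$}.
FIRST(P) = {*, +, a}
FIRST(Q) = {*, +}
FIRST(S) = {*, +}
FOLLOW(P) = {$}
FOLLOW(Q) = {$}
FOLLOW(S) = {$}
Therefore, FOLLOW(S) = {$}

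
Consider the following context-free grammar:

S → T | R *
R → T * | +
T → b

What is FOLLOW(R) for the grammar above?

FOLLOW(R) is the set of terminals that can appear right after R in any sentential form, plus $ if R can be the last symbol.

We compute FOLLOW(R) using the standard algorithm.
FOLLOW(S) starts with {$}.
FIRST(R) = {+, b}
FIRST(S) = {+, b}
FIRST(T) = {b}
FOLLOW(R) = {*}
FOLLOW(S) = {$}
FOLLOW(T) = {$, *}
Therefore, FOLLOW(R) = {*}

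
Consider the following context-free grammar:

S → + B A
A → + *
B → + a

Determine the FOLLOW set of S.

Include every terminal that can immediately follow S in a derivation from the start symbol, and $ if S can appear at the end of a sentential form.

We compute FOLLOW(S) using the standard algorithm.
FOLLOW(S) starts with {$}.
FIRST(A) = {+}
FIRST(B) = {+}
FIRST(S) = {+}
FOLLOW(A) = {$}
FOLLOW(B) = {+}
FOLLOW(S) = {$}
Therefore, FOLLOW(S) = {$}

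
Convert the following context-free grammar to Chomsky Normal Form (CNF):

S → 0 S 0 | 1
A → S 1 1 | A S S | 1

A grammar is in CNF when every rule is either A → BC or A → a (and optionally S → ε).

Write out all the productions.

T0 → 0; S → 1; T1 → 1; A → 1; S → T0 X0; X0 → S T0; A → S X1; X1 → T1 T1; A → A X2; X2 → S S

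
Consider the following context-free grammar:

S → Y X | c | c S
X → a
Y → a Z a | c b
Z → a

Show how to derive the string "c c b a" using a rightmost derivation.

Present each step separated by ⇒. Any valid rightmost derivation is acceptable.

S ⇒ c S ⇒ c Y X ⇒ c Y a ⇒ c c b a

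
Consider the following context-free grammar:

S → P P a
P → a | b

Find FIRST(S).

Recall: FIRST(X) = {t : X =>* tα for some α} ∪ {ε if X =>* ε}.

We compute FIRST(S) using the standard algorithm.
FIRST(P) = {a, b}
FIRST(S) = {a, b}
Therefore, FIRST(S) = {a, b}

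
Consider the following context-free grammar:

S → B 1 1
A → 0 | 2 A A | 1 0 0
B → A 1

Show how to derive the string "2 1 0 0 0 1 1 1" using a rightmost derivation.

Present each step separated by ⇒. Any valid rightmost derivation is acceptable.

S ⇒ B 1 1 ⇒ A 1 1 1 ⇒ 2 A A 1 1 1 ⇒ 2 A 0 1 1 1 ⇒ 2 1 0 0 0 1 1 1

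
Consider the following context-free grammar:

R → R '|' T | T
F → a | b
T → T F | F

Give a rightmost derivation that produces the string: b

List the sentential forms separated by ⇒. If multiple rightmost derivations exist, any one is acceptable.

R ⇒ T ⇒ F ⇒ b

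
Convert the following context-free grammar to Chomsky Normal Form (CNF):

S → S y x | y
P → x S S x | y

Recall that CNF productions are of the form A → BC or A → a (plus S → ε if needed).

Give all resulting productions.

TY → y; TX → x; S → y; P → y; S → S X0; X0 → TY TX; P → TX X1; X1 → S X2; X2 → S TX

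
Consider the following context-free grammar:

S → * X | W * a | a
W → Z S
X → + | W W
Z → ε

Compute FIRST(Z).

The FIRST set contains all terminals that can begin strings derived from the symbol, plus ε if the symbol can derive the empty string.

We compute FIRST(Z) using the standard algorithm.
FIRST(S) = {*, a}
FIRST(W) = {*, a}
FIRST(X) = {*, +, a}
FIRST(Z) = {ε}
Therefore, FIRST(Z) = {ε}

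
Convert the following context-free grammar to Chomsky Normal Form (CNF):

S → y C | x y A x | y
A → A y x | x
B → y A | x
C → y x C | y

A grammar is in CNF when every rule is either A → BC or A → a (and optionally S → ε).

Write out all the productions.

TY → y; TX → x; S → y; A → x; B → x; C → y; S → TY C; S → TX X0; X0 → TY X1; X1 → A TX; A → A X2; X2 → TY TX; B → TY A; C → TY X3; X3 → TX C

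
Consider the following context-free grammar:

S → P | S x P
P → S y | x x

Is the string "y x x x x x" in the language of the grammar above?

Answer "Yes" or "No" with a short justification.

No - no valid derivation exists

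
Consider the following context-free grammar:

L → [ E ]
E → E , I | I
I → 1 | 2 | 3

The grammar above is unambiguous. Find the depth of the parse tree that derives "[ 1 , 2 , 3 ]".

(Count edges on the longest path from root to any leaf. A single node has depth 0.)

5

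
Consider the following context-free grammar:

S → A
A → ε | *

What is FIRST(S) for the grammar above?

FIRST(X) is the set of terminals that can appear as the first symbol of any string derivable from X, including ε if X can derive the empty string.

We compute FIRST(S) using the standard algorithm.
FIRST(A) = {*, ε}
FIRST(S) = {*, ε}
Therefore, FIRST(S) = {*, ε}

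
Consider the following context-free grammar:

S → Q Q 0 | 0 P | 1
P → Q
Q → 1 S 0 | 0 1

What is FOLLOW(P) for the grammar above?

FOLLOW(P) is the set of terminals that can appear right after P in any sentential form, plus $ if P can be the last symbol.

We compute FOLLOW(P) using the standard algorithm.
FOLLOW(S) starts with {$}.
FIRST(P) = {0, 1}
FIRST(Q) = {0, 1}
FIRST(S) = {0, 1}
FOLLOW(P) = {$, 0}
FOLLOW(Q) = {$, 0, 1}
FOLLOW(S) = {$, 0}
Therefore, FOLLOW(P) = {$, 0}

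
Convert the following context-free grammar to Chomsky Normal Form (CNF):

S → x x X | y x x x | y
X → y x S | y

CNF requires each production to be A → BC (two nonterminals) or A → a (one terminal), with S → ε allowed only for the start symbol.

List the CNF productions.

TX → x; TY → y; S → y; X → y; S → TX X0; X0 → TX X; S → TY X1; X1 → TX X2; X2 → TX TX; X → TY X3; X3 → TX S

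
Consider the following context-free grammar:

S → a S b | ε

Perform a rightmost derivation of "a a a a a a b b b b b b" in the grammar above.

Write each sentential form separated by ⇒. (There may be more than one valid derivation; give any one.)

S ⇒ a S b ⇒ a a S b b ⇒ a a a S b b b ⇒ a a a a S b b b b ⇒ a a a a a S b b b b b ⇒ a a a a a a S b b b b b b ⇒ a a a a a a b b b b b b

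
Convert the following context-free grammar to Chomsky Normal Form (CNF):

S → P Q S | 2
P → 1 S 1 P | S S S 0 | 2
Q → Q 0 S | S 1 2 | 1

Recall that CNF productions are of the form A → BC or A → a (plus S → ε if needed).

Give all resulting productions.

S → 2; T1 → 1; T0 → 0; P → 2; T2 → 2; Q → 1; S → P X0; X0 → Q S; P → T1 X1; X1 → S X2; X2 → T1 P; P → S X3; X3 → S X4; X4 → S T0; Q → Q X5; X5 → T0 S; Q → S X6; X6 → T1 T2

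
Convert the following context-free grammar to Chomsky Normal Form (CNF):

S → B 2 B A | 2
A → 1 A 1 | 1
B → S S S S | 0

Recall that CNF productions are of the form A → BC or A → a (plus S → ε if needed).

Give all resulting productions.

T2 → 2; S → 2; T1 → 1; A → 1; B → 0; S → B X0; X0 → T2 X1; X1 → B A; A → T1 X2; X2 → A T1; B → S X3; X3 → S X4; X4 → S S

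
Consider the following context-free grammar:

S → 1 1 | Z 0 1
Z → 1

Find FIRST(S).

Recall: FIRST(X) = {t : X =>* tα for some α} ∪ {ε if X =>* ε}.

We compute FIRST(S) using the standard algorithm.
FIRST(S) = {1}
FIRST(Z) = {1}
Therefore, FIRST(S) = {1}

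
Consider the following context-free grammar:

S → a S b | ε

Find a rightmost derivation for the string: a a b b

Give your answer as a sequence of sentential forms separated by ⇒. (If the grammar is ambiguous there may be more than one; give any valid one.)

S ⇒ a S b ⇒ a a S b b ⇒ a a b b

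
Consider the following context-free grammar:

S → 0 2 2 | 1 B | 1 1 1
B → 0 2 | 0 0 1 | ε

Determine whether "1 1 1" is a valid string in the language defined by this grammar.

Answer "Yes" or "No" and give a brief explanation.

Yes - a valid derivation exists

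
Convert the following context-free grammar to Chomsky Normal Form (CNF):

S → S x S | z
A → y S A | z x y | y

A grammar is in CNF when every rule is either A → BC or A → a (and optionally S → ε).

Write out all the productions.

TX → x; S → z; TY → y; TZ → z; A → y; S → S X0; X0 → TX S; A → TY X1; X1 → S A; A → TZ X2; X2 → TX TY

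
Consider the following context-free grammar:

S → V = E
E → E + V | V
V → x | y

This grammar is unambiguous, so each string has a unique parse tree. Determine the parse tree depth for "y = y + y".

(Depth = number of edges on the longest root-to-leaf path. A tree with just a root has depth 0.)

4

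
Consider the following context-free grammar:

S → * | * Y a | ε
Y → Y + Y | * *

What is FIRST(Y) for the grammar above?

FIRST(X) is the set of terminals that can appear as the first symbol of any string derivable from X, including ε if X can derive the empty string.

We compute FIRST(Y) using the standard algorithm.
FIRST(S) = {*, ε}
FIRST(Y) = {*}
Therefore, FIRST(Y) = {*}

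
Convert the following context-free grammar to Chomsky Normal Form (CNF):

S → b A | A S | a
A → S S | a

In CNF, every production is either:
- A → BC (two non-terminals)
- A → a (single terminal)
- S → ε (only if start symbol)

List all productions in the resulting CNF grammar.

TB → b; S → a; A → a; S → TB A; S → A S; A → S S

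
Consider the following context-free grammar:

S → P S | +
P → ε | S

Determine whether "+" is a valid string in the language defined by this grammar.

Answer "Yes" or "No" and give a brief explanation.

Yes - a valid derivation exists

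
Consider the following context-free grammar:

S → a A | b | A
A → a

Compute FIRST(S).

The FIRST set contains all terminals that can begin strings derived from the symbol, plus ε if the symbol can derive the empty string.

We compute FIRST(S) using the standard algorithm.
FIRST(A) = {a}
FIRST(S) = {a, b}
Therefore, FIRST(S) = {a, b}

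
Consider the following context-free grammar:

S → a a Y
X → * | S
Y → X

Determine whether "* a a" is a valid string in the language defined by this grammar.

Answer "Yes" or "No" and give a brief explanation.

No - no valid derivation exists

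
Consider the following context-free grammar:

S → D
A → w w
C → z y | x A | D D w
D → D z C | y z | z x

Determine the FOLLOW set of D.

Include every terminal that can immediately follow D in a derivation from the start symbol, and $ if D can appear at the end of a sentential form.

We compute FOLLOW(D) using the standard algorithm.
FOLLOW(S) starts with {$}.
FIRST(A) = {w}
FIRST(C) = {x, y, z}
FIRST(D) = {y, z}
FIRST(S) = {y, z}
FOLLOW(A) = {$, w, y, z}
FOLLOW(C) = {$, w, y, z}
FOLLOW(D) = {$, w, y, z}
FOLLOW(S) = {$}
Therefore, FOLLOW(D) = {$, w, y, z}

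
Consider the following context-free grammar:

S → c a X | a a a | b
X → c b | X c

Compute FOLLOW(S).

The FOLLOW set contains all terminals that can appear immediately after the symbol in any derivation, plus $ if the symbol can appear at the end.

We compute FOLLOW(S) using the standard algorithm.
FOLLOW(S) starts with {$}.
FIRST(S) = {a, b, c}
FIRST(X) = {c}
FOLLOW(S) = {$}
FOLLOW(X) = {$, c}
Therefore, FOLLOW(S) = {$}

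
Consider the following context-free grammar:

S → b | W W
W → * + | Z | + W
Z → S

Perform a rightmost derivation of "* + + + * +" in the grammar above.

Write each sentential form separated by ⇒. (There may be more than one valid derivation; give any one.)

S ⇒ W W ⇒ W + W ⇒ W + + W ⇒ W + + * + ⇒ * + + + * +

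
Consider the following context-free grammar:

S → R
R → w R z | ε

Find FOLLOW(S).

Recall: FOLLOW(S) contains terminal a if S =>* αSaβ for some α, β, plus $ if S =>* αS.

We compute FOLLOW(S) using the standard algorithm.
FOLLOW(S) starts with {$}.
FIRST(R) = {w, ε}
FIRST(S) = {w, ε}
FOLLOW(R) = {$, z}
FOLLOW(S) = {$}
Therefore, FOLLOW(S) = {$}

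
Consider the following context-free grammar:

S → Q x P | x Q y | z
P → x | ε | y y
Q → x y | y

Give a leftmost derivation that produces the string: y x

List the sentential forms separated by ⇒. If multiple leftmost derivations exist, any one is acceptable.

S ⇒ Q x P ⇒ y x P ⇒ y x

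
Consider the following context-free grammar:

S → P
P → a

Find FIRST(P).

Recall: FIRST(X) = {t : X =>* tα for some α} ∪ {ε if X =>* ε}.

We compute FIRST(P) using the standard algorithm.
FIRST(P) = {a}
FIRST(S) = {a}
Therefore, FIRST(P) = {a}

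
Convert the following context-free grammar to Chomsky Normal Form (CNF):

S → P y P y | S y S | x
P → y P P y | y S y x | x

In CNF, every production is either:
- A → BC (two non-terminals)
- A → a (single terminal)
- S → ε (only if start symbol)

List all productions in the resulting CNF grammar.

TY → y; S → x; TX → x; P → x; S → P X0; X0 → TY X1; X1 → P TY; S → S X2; X2 → TY S; P → TY X3; X3 → P X4; X4 → P TY; P → TY X5; X5 → S X6; X6 → TY TX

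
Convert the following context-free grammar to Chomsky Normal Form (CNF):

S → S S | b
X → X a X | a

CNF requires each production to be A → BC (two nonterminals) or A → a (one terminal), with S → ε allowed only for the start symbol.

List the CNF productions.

S → b; TA → a; X → a; S → S S; X → X X0; X0 → TA X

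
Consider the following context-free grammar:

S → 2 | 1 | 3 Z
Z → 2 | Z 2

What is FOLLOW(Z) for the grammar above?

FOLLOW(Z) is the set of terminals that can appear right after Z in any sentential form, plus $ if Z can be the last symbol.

We compute FOLLOW(Z) using the standard algorithm.
FOLLOW(S) starts with {$}.
FIRST(S) = {1, 2, 3}
FIRST(Z) = {2}
FOLLOW(S) = {$}
FOLLOW(Z) = {$, 2}
Therefore, FOLLOW(Z) = {$, 2}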